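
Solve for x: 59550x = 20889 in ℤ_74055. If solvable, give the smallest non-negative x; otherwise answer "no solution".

no solution

gcd(59550, 74055):
74055 = 1·59550 + 14505
59550 = 4·14505 + 1530
14505 = 9·1530 + 735
1530 = 2·735 + 60
735 = 12·60 + 15
60 = 4·15 + 0
gcd = 15, but 15 ∤ 20889, so the congruence has no solution.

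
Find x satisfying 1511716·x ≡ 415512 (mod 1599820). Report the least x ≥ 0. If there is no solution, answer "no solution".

74517

First find gcd(1511716, 1599820):
1599820 = 1×1511716 + 88104
1511716 = 17×88104 + 13948
88104 = 6×13948 + 4416
13948 = 3×4416 + 700
4416 = 6×700 + 216
700 = 3×216 + 52
216 = 4×52 + 8
52 = 6×8 + 4
8 = 2×4 + 0
gcd = 4 and 4 | 415512, so solutions exist. Divide through by 4: 377929x ≡ 103878 (mod 399955).
Now find 377929⁻¹ mod 399955:
399955 = 1·377929 + 22026
377929 = 17·22026 + 3487
22026 = 6·3487 + 1104
3487 = 3·1104 + 175
1104 = 6·175 + 54
175 = 3·54 + 13
54 = 4·13 + 2
13 = 6·2 + 1
2 = 2·1 + 0
Back-substitute:
1 = 13 − 6·2
1 = −6·54 + 25·13
1 = 25·175 − 81·54
1 = −81·1104 + 511·175
1 = 511·3487 − 1614·1104
1 = −1614·22026 + 10195·3487
1 = 10195·377929 − 174929·22026
1 = −174929·399955 + 185124·377929
So 377929⁻¹ ≡ 185124 (mod 399955).
Then x ≡ 185124·103878 ≡ 74517 (mod 399955); the smallest non-negative solution is x = 74517.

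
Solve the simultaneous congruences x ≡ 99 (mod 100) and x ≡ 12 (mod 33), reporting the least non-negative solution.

Write x = 99 + 100·k. Then 100·k ≡ 12 − 99 ≡ 12 (mod 33).
Need 100⁻¹ mod 33. Extended Euclid on (33, 1):
33 = 33·1 + 0
100⁻¹ ≡ 1 (mod 33), so k ≡ 1·12 ≡ 12 (mod 33).
x = 99 + 100·12 = 1299.

1299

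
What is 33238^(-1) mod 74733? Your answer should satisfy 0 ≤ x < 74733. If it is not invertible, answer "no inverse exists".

gcd(74733, 33238) by repeated division:
74733 = 2×33238 + 8257
33238 = 4×8257 + 210
8257 = 39×210 + 67
210 = 3×67 + 9
67 = 7×9 + 4
9 = 2×4 + 1
4 = 4×1 + 0
Since gcd(33238, 74733) = 1, back-substitute to write 1 as a combination:
1 = 9 − 2·4
1 = −2·67 + 15·9
1 = 15·210 − 47·67
1 = −47·8257 + 1848·210
1 = 1848·33238 − 7439·8257
1 = −7439·74733 + 16726·33238
So 33238·16726 ≡ 1 (mod 74733).

16726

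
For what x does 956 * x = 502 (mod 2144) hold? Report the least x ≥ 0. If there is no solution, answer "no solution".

gcd(956, 2144):
2144 = 2·956 + 232
956 = 4·232 + 28
232 = 8·28 + 8
28 = 3·8 + 4
8 = 2·4 + 0
gcd = 4, but 4 ∤ 502, so the congruence has no solution.

no solution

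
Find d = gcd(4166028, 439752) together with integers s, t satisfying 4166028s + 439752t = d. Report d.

12

Euclidean algorithm:
4166028 = 9·439752 + 208260
439752 = 2·208260 + 23232
208260 = 8·23232 + 22404
23232 = 1·22404 + 828
22404 = 27·828 + 48
828 = 17·48 + 12
48 = 4·12 + 0
gcd(4166028, 439752) = 12.
Express as a combination:
12 = 828 − 17·48
12 = −17·22404 + 460·828
12 = 460·23232 − 477·22404
12 = −477·208260 + 4276·23232
12 = 4276·439752 − 9029·208260
12 = −9029·4166028 + 85537·439752
So 12 = (-9029)·4166028 + (85537)·439752.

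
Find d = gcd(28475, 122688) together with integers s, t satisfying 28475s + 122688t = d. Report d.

1

Repeated division:
122688 = 4×28475 + 8788
28475 = 3×8788 + 2111
8788 = 4×2111 + 344
2111 = 6×344 + 47
344 = 7×47 + 15
47 = 3×15 + 2
15 = 7×2 + 1
2 = 2×1 + 0
gcd(28475, 122688) = 1.
Working backward:
1 = 15 − 7·2
1 = −7·47 + 22·15
1 = 22·344 − 161·47
1 = −161·2111 + 988·344
1 = 988·8788 − 4113·2111
1 = −4113·28475 + 13327·8788
1 = 13327·122688 − 57421·28475
So 1 = (13327)·122688 + (-57421)·28475.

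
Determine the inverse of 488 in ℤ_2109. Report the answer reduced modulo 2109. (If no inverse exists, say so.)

gcd(2109, 488) by repeated division:
2109 = 4·488 + 157
488 = 3·157 + 17
157 = 9·17 + 4
17 = 4·4 + 1
4 = 4·1 + 0
Since gcd(488, 2109) = 1, back-substitute to write 1 as a combination:
1 = 17 − 4·4
1 = −4·157 + 37·17
1 = 37·488 − 115·157
1 = −115·2109 + 497·488
So 488·497 ≡ 1 (mod 2109).

497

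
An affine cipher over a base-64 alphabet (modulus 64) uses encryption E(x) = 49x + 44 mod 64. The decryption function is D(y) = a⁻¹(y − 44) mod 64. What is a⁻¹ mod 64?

Run Euclid on (64, 49):
64 = 1×49 + 15
49 = 3×15 + 4
15 = 3×4 + 3
4 = 1×3 + 1
3 = 3×1 + 0
The gcd is 1. Working backward:
1 = 4 − 3
1 = −15 + 4·4
1 = 4·49 − 13·15
1 = −13·64 + 17·49
So 49·17 ≡ 1 (mod 64).

17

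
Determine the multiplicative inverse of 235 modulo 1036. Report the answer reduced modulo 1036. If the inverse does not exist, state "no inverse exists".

Run Euclid on (1036, 235):
1036 = 4·235 + 96
235 = 2·96 + 43
96 = 2·43 + 10
43 = 4·10 + 3
10 = 3·3 + 1
3 = 3·1 + 0
The gcd is 1. Working backward:
1 = 10 − 3·3
1 = −3·43 + 13·10
1 = 13·96 − 29·43
1 = −29·235 + 71·96
1 = 71·1036 − 313·235
Hence 235⁻¹ ≡ -313 ≡ 723 (mod 1036).

723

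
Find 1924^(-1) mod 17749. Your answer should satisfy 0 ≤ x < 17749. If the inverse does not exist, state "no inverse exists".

4345

gcd(17749, 1924) by repeated division:
17749 = 9·1924 + 433
1924 = 4·433 + 192
433 = 2·192 + 49
192 = 3·49 + 45
49 = 1·45 + 4
45 = 11·4 + 1
4 = 4·1 + 0
Since gcd(1924, 17749) = 1, back-substitute to write 1 as a combination:
1 = 45 − 11·4
1 = −11·49 + 12·45
1 = 12·192 − 47·49
1 = −47·433 + 106·192
1 = 106·1924 − 471·433
1 = −471·17749 + 4345·1924
So 1924·4345 ≡ 1 (mod 17749).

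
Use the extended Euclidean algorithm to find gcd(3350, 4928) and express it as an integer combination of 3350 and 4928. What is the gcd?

2

Apply Euclid's algorithm to 4928 and 3350:
4928 = 1·3350 + 1578
3350 = 2·1578 + 194
1578 = 8·194 + 26
194 = 7·26 + 12
26 = 2·12 + 2
12 = 6·2 + 0
gcd(3350, 4928) = 2.
Back-substituting:
2 = 26 − 2·12
2 = −2·194 + 15·26
2 = 15·1578 − 122·194
2 = −122·3350 + 259·1578
2 = 259·4928 − 381·3350
So 2 = (259)·4928 + (-381)·3350.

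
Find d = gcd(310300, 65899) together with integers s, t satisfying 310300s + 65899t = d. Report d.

1

Euclidean algorithm:
310300 = 4·65899 + 46704
65899 = 1·46704 + 19195
46704 = 2·19195 + 8314
19195 = 2·8314 + 2567
8314 = 3·2567 + 613
2567 = 4·613 + 115
613 = 5·115 + 38
115 = 3·38 + 1
38 = 38·1 + 0
gcd(310300, 65899) = 1.
Express as a combination:
1 = 115 − 3·38
1 = −3·613 + 16·115
1 = 16·2567 − 67·613
1 = −67·8314 + 217·2567
1 = 217·19195 − 501·8314
1 = −501·46704 + 1219·19195
1 = 1219·65899 − 1720·46704
1 = −1720·310300 + 8099·65899
So 1 = (-1720)·310300 + (8099)·65899.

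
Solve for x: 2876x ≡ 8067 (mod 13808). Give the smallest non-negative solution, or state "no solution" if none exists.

gcd(2876, 13808):
13808 = 4×2876 + 2304
2876 = 1×2304 + 572
2304 = 4×572 + 16
572 = 35×16 + 12
16 = 1×12 + 4
12 = 3×4 + 0
gcd = 4, but 4 ∤ 8067, so the congruence has no solution.

no solution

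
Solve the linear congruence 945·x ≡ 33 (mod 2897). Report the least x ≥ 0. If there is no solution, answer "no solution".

1260

First find gcd(945, 2897):
2897 = 3·945 + 62
945 = 15·62 + 15
62 = 4·15 + 2
15 = 7·2 + 1
2 = 2·1 + 0
gcd = 1, so a unique solution mod 2897 exists.
Back-substitute for the Bézout coefficients:
1 = 15 − 7·2
1 = −7·62 + 29·15
1 = 29·945 − 442·62
1 = −442·2897 + 1355·945
So 945·(1355) ≡ 1 (mod 2897), giving 945⁻¹ ≡ 1355.
x ≡ 945⁻¹·33 ≡ 1355·33 ≡ 1260 (mod 2897).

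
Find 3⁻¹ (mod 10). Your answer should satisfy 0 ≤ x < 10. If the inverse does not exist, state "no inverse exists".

7

Run Euclid on (10, 3):
10 = 3·3 + 1
3 = 3·1 + 0
Since gcd(3, 10) = 1, back-substitute to write 1 as a combination:
1 = 10 − 3·3
So 3·(-3) ≡ 1 (mod 10), and -3 ≡ 7 (mod 10).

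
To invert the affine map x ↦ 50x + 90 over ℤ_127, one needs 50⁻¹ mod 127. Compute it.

94

Apply the Euclidean algorithm to 127 and 50:
127 = 2×50 + 27
50 = 1×27 + 23
27 = 1×23 + 4
23 = 5×4 + 3
4 = 1×3 + 1
3 = 3×1 + 0
The gcd is 1. Working backward:
1 = 4 − 3
1 = −23 + 6·4
1 = 6·27 − 7·23
1 = −7·50 + 13·27
1 = 13·127 − 33·50
Thus 50·(-33) ≡ 1 (mod 127); reducing, -33 mod 127 = 94.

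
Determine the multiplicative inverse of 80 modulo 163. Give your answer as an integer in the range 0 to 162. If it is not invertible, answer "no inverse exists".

108

gcd(163, 80) by repeated division:
163 = 2×80 + 3
80 = 26×3 + 2
3 = 1×2 + 1
2 = 2×1 + 0
gcd = 1, so the inverse exists. Back-substitute:
1 = 3 − 2
1 = −80 + 27·3
1 = 27·163 − 55·80
Thus 80·(-55) ≡ 1 (mod 163); reducing, -55 mod 163 = 108.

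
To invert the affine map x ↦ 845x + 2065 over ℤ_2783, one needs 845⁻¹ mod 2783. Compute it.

2480

Apply the Euclidean algorithm to 2783 and 845:
2783 = 3·845 + 248
845 = 3·248 + 101
248 = 2·101 + 46
101 = 2·46 + 9
46 = 5·9 + 1
9 = 9·1 + 0
Since gcd(845, 2783) = 1, back-substitute to write 1 as a combination:
1 = 46 − 5·9
1 = −5·101 + 11·46
1 = 11·248 − 27·101
1 = −27·845 + 92·248
1 = 92·2783 − 303·845
So 845·(-303) ≡ 1 (mod 2783), and -303 ≡ 2480 (mod 2783).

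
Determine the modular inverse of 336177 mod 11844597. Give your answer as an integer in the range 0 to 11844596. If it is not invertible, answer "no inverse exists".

Euclidean algorithm on 11844597, 336177:
11844597 = 35·336177 + 78402
336177 = 4·78402 + 22569
78402 = 3·22569 + 10695
22569 = 2·10695 + 1179
10695 = 9·1179 + 84
1179 = 14·84 + 3
84 = 28·3 + 0
gcd(336177, 11844597) = 3 ≠ 1, so 336177 has no multiplicative inverse modulo 11844597.

no inverse exists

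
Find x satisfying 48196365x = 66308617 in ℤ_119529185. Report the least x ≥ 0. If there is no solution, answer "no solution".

gcd(48196365, 119529185):
119529185 = 2*48196365 + 23136455
48196365 = 2*23136455 + 1923455
23136455 = 12*1923455 + 54995
1923455 = 34*54995 + 53625
54995 = 1*53625 + 1370
53625 = 39*1370 + 195
1370 = 7*195 + 5
195 = 39*5 + 0
gcd = 5, but 5 ∤ 66308617, so the congruence has no solution.

no solution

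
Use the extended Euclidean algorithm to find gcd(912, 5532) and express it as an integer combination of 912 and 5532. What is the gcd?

Euclidean algorithm:
5532 = 6*912 + 60
912 = 15*60 + 12
60 = 5*12 + 0
gcd(912, 5532) = 12.
Working backward:
12 = 912 − 15·60
12 = −15·5532 + 91·912
So 12 = (-15)·5532 + (91)·912.

12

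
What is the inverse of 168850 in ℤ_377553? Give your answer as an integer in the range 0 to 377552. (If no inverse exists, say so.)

Euclidean algorithm on 377553, 168850:
377553 = 2*168850 + 39853
168850 = 4*39853 + 9438
39853 = 4*9438 + 2101
9438 = 4*2101 + 1034
2101 = 2*1034 + 33
1034 = 31*33 + 11
33 = 3*11 + 0
The gcd is 11, not 1, hence no inverse exists.

no inverse exists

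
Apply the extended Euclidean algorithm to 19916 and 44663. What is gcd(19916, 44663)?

Apply Euclid's algorithm to 44663 and 19916:
44663 = 2×19916 + 4831
19916 = 4×4831 + 592
4831 = 8×592 + 95
592 = 6×95 + 22
95 = 4×22 + 7
22 = 3×7 + 1
7 = 7×1 + 0
gcd(19916, 44663) = 1.
Working backward:
1 = 22 − 3·7
1 = −3·95 + 13·22
1 = 13·592 − 81·95
1 = −81·4831 + 661·592
1 = 661·19916 − 2725·4831
1 = −2725·44663 + 6111·19916
So 1 = (-2725)·44663 + (6111)·19916.

1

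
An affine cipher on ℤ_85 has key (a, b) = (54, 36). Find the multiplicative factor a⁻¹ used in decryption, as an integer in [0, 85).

74

gcd(85, 54) by repeated division:
85 = 1·54 + 31
54 = 1·31 + 23
31 = 1·23 + 8
23 = 2·8 + 7
8 = 1·7 + 1
7 = 7·1 + 0
gcd = 1, so the inverse exists. Back-substitute:
1 = 8 − 7
1 = −23 + 3·8
1 = 3·31 − 4·23
1 = −4·54 + 7·31
1 = 7·85 − 11·54
Thus 54·(-11) ≡ 1 (mod 85); reducing, -11 mod 85 = 74.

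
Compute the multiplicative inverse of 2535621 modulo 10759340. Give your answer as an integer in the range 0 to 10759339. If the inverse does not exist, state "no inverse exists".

2900101

Extended Euclidean algorithm:
10759340 = 4×2535621 + 616856
2535621 = 4×616856 + 68197
616856 = 9×68197 + 3083
68197 = 22×3083 + 371
3083 = 8×371 + 115
371 = 3×115 + 26
115 = 4×26 + 11
26 = 2×11 + 4
11 = 2×4 + 3
4 = 1×3 + 1
3 = 3×1 + 0
Since gcd(2535621, 10759340) = 1, back-substitute to write 1 as a combination:
1 = 4 − 3
1 = −11 + 3·4
1 = 3·26 − 7·11
1 = −7·115 + 31·26
1 = 31·371 − 100·115
1 = −100·3083 + 831·371
1 = 831·68197 − 18382·3083
1 = −18382·616856 + 166269·68197
1 = 166269·2535621 − 683458·616856
1 = −683458·10759340 + 2900101·2535621
So 2535621·2900101 ≡ 1 (mod 10759340).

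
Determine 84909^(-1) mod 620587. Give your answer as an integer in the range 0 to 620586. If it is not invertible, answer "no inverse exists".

no inverse exists

Euclidean algorithm on 620587, 84909:
620587 = 7·84909 + 26224
84909 = 3·26224 + 6237
26224 = 4·6237 + 1276
6237 = 4·1276 + 1133
1276 = 1·1133 + 143
1133 = 7·143 + 132
143 = 1·132 + 11
132 = 12·11 + 0
gcd(84909, 620587) = 11 ≠ 1, so 84909 has no multiplicative inverse modulo 620587.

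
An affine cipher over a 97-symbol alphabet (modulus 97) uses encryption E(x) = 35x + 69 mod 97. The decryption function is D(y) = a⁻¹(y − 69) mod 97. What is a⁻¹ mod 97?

61

Extended Euclidean algorithm:
97 = 2*35 + 27
35 = 1*27 + 8
27 = 3*8 + 3
8 = 2*3 + 2
3 = 1*2 + 1
2 = 2*1 + 0
gcd = 1, so the inverse exists. Back-substitute:
1 = 3 − 2
1 = −8 + 3·3
1 = 3·27 − 10·8
1 = −10·35 + 13·27
1 = 13·97 − 36·35
Hence 35⁻¹ ≡ -36 ≡ 61 (mod 97).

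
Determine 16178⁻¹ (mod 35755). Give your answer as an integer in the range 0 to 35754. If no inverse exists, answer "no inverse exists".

10372

Apply the Euclidean algorithm to 35755 and 16178:
35755 = 2×16178 + 3399
16178 = 4×3399 + 2582
3399 = 1×2582 + 817
2582 = 3×817 + 131
817 = 6×131 + 31
131 = 4×31 + 7
31 = 4×7 + 3
7 = 2×3 + 1
3 = 3×1 + 0
The gcd is 1. Working backward:
1 = 7 − 2·3
1 = −2·31 + 9·7
1 = 9·131 − 38·31
1 = −38·817 + 237·131
1 = 237·2582 − 749·817
1 = −749·3399 + 986·2582
1 = 986·16178 − 4693·3399
1 = −4693·35755 + 10372·16178
So 16178·10372 ≡ 1 (mod 35755).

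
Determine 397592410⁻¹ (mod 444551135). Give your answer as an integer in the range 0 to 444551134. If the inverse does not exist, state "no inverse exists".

Compute gcd(397592410, 444551135):
444551135 = 1*397592410 + 46958725
397592410 = 8*46958725 + 21922610
46958725 = 2*21922610 + 3113505
21922610 = 7*3113505 + 128075
3113505 = 24*128075 + 39705
128075 = 3*39705 + 8960
39705 = 4*8960 + 3865
8960 = 2*3865 + 1230
3865 = 3*1230 + 175
1230 = 7*175 + 5
175 = 35*5 + 0
Since gcd = 5 > 1, 397592410 is not a unit mod 444551135.

no inverse exists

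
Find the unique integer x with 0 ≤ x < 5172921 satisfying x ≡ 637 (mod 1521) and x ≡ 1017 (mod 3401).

Write x = 637 + 1521·k. Then 1521·k ≡ 1017 − 637 ≡ 380 (mod 3401).
Need 1521⁻¹ mod 3401. Extended Euclid on (3401, 1521):
3401 = 2*1521 + 359
1521 = 4*359 + 85
359 = 4*85 + 19
85 = 4*19 + 9
19 = 2*9 + 1
9 = 9*1 + 0
Back-substitute:
1 = 19 − 2·9
1 = −2·85 + 9·19
1 = 9·359 − 38·85
1 = −38·1521 + 161·359
1 = 161·3401 − 360·1521
1521⁻¹ ≡ 3041 (mod 3401), so k ≡ 3041·380 ≡ 2641 (mod 3401).
x = 637 + 1521·2641 = 4017598.

4017598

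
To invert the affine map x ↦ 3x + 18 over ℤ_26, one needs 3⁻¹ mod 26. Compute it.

Run Euclid on (26, 3):
26 = 8*3 + 2
3 = 1*2 + 1
2 = 2*1 + 0
Since gcd(3, 26) = 1, back-substitute to write 1 as a combination:
1 = 3 − 2
1 = −26 + 9·3
So 3·9 ≡ 1 (mod 26).

9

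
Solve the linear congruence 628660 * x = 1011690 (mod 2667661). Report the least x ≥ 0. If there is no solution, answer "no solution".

First find gcd(628660, 2667661):
2667661 = 4×628660 + 153021
628660 = 4×153021 + 16576
153021 = 9×16576 + 3837
16576 = 4×3837 + 1228
3837 = 3×1228 + 153
1228 = 8×153 + 4
153 = 38×4 + 1
4 = 4×1 + 0
gcd = 1, so a unique solution mod 2667661 exists.
Back-substitute for the Bézout coefficients:
1 = 153 − 38·4
1 = −38·1228 + 305·153
1 = 305·3837 − 953·1228
1 = −953·16576 + 4117·3837
1 = 4117·153021 − 38006·16576
1 = −38006·628660 + 156141·153021
1 = 156141·2667661 − 662570·628660
So 628660·(-662570) ≡ 1 (mod 2667661), giving 628660⁻¹ ≡ 2005091.
x ≡ 628660⁻¹·1011690 ≡ 2005091·1011690 ≡ 1074475 (mod 2667661).

1074475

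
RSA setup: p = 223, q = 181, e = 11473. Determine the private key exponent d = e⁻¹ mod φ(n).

3577

φ(n) = (p−1)(q−1) = 222·180 = 39960.
Need d with 11473·d ≡ 1 (mod 39960). Apply the extended Euclidean algorithm:
39960 = 3×11473 + 5541
11473 = 2×5541 + 391
5541 = 14×391 + 67
391 = 5×67 + 56
67 = 1×56 + 11
56 = 5×11 + 1
11 = 11×1 + 0
Back-substitute:
1 = 56 − 5·11
1 = −5·67 + 6·56
1 = 6·391 − 35·67
1 = −35·5541 + 496·391
1 = 496·11473 − 1027·5541
1 = −1027·39960 + 3577·11473
So 11473·3577 ≡ 1 (mod 39960), hence d = 3577.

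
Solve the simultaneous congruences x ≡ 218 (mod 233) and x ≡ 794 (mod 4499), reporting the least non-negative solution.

1013069

Write x = 218 + 233·k. Then 233·k ≡ 794 − 218 ≡ 576 (mod 4499).
Need 233⁻¹ mod 4499. Extended Euclid on (4499, 233):
4499 = 19·233 + 72
233 = 3·72 + 17
72 = 4·17 + 4
17 = 4·4 + 1
4 = 4·1 + 0
Back-substitute:
1 = 17 − 4·4
1 = −4·72 + 17·17
1 = 17·233 − 55·72
1 = −55·4499 + 1062·233
233⁻¹ ≡ 1062 (mod 4499), so k ≡ 1062·576 ≡ 4347 (mod 4499).
x = 218 + 233·4347 = 1013069.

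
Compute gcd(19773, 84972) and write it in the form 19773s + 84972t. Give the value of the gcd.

Euclidean algorithm:
84972 = 4*19773 + 5880
19773 = 3*5880 + 2133
5880 = 2*2133 + 1614
2133 = 1*1614 + 519
1614 = 3*519 + 57
519 = 9*57 + 6
57 = 9*6 + 3
6 = 2*3 + 0
gcd(19773, 84972) = 3.
Back-substituting:
3 = 57 − 9·6
3 = −9·519 + 82·57
3 = 82·1614 − 255·519
3 = −255·2133 + 337·1614
3 = 337·5880 − 929·2133
3 = −929·19773 + 3124·5880
3 = 3124·84972 − 13425·19773
So 3 = (3124)·84972 + (-13425)·19773.

3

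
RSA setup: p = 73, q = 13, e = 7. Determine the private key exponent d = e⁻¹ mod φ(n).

φ(n) = (p−1)(q−1) = 72·12 = 864.
Need d with 7·d ≡ 1 (mod 864). Apply the extended Euclidean algorithm:
864 = 123×7 + 3
7 = 2×3 + 1
3 = 3×1 + 0
Back-substitute:
1 = 7 − 2·3
1 = −2·864 + 247·7
So 7·247 ≡ 1 (mod 864), hence d = 247.

247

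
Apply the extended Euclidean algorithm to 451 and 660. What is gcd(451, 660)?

11

Euclidean algorithm:
660 = 1*451 + 209
451 = 2*209 + 33
209 = 6*33 + 11
33 = 3*11 + 0
gcd(451, 660) = 11.
Back-substituting:
11 = 209 − 6·33
11 = −6·451 + 13·209
11 = 13·660 − 19·451
So 11 = (13)·660 + (-19)·451.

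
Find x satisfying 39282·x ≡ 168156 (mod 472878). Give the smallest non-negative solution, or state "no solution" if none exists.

10044

First find gcd(39282, 472878):
472878 = 12*39282 + 1494
39282 = 26*1494 + 438
1494 = 3*438 + 180
438 = 2*180 + 78
180 = 2*78 + 24
78 = 3*24 + 6
24 = 4*6 + 0
gcd = 6 and 6 | 168156, so solutions exist. Divide through by 6: 6547x ≡ 28026 (mod 78813).
Now find 6547⁻¹ mod 78813:
78813 = 12×6547 + 249
6547 = 26×249 + 73
249 = 3×73 + 30
73 = 2×30 + 13
30 = 2×13 + 4
13 = 3×4 + 1
4 = 4×1 + 0
Back-substitute:
1 = 13 − 3·4
1 = −3·30 + 7·13
1 = 7·73 − 17·30
1 = −17·249 + 58·73
1 = 58·6547 − 1525·249
1 = −1525·78813 + 18358·6547
So 6547⁻¹ ≡ 18358 (mod 78813).
Then x ≡ 18358·28026 ≡ 10044 (mod 78813); the smallest non-negative solution is x = 10044.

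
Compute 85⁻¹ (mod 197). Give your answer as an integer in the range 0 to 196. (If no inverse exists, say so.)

51

Extended Euclidean algorithm:
197 = 2·85 + 27
85 = 3·27 + 4
27 = 6·4 + 3
4 = 1·3 + 1
3 = 3·1 + 0
The gcd is 1. Working backward:
1 = 4 − 3
1 = −27 + 7·4
1 = 7·85 − 22·27
1 = −22·197 + 51·85
So 85·51 ≡ 1 (mod 197).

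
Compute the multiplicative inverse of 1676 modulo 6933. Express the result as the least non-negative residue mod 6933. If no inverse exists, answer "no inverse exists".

4844

gcd(6933, 1676) by repeated division:
6933 = 4*1676 + 229
1676 = 7*229 + 73
229 = 3*73 + 10
73 = 7*10 + 3
10 = 3*3 + 1
3 = 3*1 + 0
gcd = 1, so the inverse exists. Back-substitute:
1 = 10 − 3·3
1 = −3·73 + 22·10
1 = 22·229 − 69·73
1 = −69·1676 + 505·229
1 = 505·6933 − 2089·1676
Hence 1676⁻¹ ≡ -2089 ≡ 4844 (mod 6933).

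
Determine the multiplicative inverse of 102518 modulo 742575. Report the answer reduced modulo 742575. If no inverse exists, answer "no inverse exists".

Run Euclid on (742575, 102518):
742575 = 7×102518 + 24949
102518 = 4×24949 + 2722
24949 = 9×2722 + 451
2722 = 6×451 + 16
451 = 28×16 + 3
16 = 5×3 + 1
3 = 3×1 + 0
gcd = 1, so the inverse exists. Back-substitute:
1 = 16 − 5·3
1 = −5·451 + 141·16
1 = 141·2722 − 851·451
1 = −851·24949 + 7800·2722
1 = 7800·102518 − 32051·24949
1 = −32051·742575 + 232157·102518
So 102518·232157 ≡ 1 (mod 742575).

232157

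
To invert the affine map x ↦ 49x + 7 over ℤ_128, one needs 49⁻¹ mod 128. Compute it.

81

Extended Euclidean algorithm:
128 = 2*49 + 30
49 = 1*30 + 19
30 = 1*19 + 11
19 = 1*11 + 8
11 = 1*8 + 3
8 = 2*3 + 2
3 = 1*2 + 1
2 = 2*1 + 0
gcd = 1, so the inverse exists. Back-substitute:
1 = 3 − 2
1 = −8 + 3·3
1 = 3·11 − 4·8
1 = −4·19 + 7·11
1 = 7·30 − 11·19
1 = −11·49 + 18·30
1 = 18·128 − 47·49
So 49·(-47) ≡ 1 (mod 128), and -47 ≡ 81 (mod 128).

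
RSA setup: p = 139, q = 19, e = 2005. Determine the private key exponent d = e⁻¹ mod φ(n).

φ(n) = (p−1)(q−1) = 138·18 = 2484.
Need d with 2005·d ≡ 1 (mod 2484). Apply the extended Euclidean algorithm:
2484 = 1*2005 + 479
2005 = 4*479 + 89
479 = 5*89 + 34
89 = 2*34 + 21
34 = 1*21 + 13
21 = 1*13 + 8
13 = 1*8 + 5
8 = 1*5 + 3
5 = 1*3 + 2
3 = 1*2 + 1
2 = 2*1 + 0
Back-substitute:
1 = 3 − 2
1 = −5 + 2·3
1 = 2·8 − 3·5
1 = −3·13 + 5·8
1 = 5·21 − 8·13
1 = −8·34 + 13·21
1 = 13·89 − 34·34
1 = −34·479 + 183·89
1 = 183·2005 − 766·479
1 = −766·2484 + 949·2005
So 2005·949 ≡ 1 (mod 2484), hence d = 949.

949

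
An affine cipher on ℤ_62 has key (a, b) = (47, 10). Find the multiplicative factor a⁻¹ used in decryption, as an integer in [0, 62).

gcd(62, 47) by repeated division:
62 = 1*47 + 15
47 = 3*15 + 2
15 = 7*2 + 1
2 = 2*1 + 0
Since gcd(47, 62) = 1, back-substitute to write 1 as a combination:
1 = 15 − 7·2
1 = −7·47 + 22·15
1 = 22·62 − 29·47
Hence 47⁻¹ ≡ -29 ≡ 33 (mod 62).

33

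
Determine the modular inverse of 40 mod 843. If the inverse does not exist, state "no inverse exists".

274

Extended Euclidean algorithm:
843 = 21·40 + 3
40 = 13·3 + 1
3 = 3·1 + 0
gcd = 1, so the inverse exists. Back-substitute:
1 = 40 − 13·3
1 = −13·843 + 274·40
So 40·274 ≡ 1 (mod 843).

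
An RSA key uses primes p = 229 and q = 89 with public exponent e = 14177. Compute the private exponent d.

φ(n) = (p−1)(q−1) = 228·88 = 20064.
Need d with 14177·d ≡ 1 (mod 20064). Apply the extended Euclidean algorithm:
20064 = 1·14177 + 5887
14177 = 2·5887 + 2403
5887 = 2·2403 + 1081
2403 = 2·1081 + 241
1081 = 4·241 + 117
241 = 2·117 + 7
117 = 16·7 + 5
7 = 1·5 + 2
5 = 2·2 + 1
2 = 2·1 + 0
Back-substitute:
1 = 5 − 2·2
1 = −2·7 + 3·5
1 = 3·117 − 50·7
1 = −50·241 + 103·117
1 = 103·1081 − 462·241
1 = −462·2403 + 1027·1081
1 = 1027·5887 − 2516·2403
1 = −2516·14177 + 6059·5887
1 = 6059·20064 − 8575·14177
So 14177·(-8575) ≡ 1 (mod 20064), hence d ≡ -8575 ≡ 11489 (mod 20064).

11489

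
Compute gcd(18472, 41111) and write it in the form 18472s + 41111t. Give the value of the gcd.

1

Apply Euclid's algorithm to 41111 and 18472:
41111 = 2·18472 + 4167
18472 = 4·4167 + 1804
4167 = 2·1804 + 559
1804 = 3·559 + 127
559 = 4·127 + 51
127 = 2·51 + 25
51 = 2·25 + 1
25 = 25·1 + 0
gcd(18472, 41111) = 1.
Express as a combination:
1 = 51 − 2·25
1 = −2·127 + 5·51
1 = 5·559 − 22·127
1 = −22·1804 + 71·559
1 = 71·4167 − 164·1804
1 = −164·18472 + 727·4167
1 = 727·41111 − 1618·18472
So 1 = (727)·41111 + (-1618)·18472.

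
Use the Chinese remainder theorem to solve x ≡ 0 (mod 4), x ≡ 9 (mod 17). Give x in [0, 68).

60

Write x = 0 + 4·k. Then 4·k ≡ 9 − 0 ≡ 9 (mod 17).
Need 4⁻¹ mod 17. Extended Euclid on (17, 4):
17 = 4·4 + 1
4 = 4·1 + 0
Back-substitute:
1 = 17 − 4·4
4⁻¹ ≡ 13 (mod 17), so k ≡ 13·9 ≡ 15 (mod 17).
x = 0 + 4·15 = 60.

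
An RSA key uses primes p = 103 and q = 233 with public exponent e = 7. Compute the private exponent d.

16903

φ(n) = (p−1)(q−1) = 102·232 = 23664.
Need d with 7·d ≡ 1 (mod 23664). Apply the extended Euclidean algorithm:
23664 = 3380×7 + 4
7 = 1×4 + 3
4 = 1×3 + 1
3 = 3×1 + 0
Back-substitute:
1 = 4 − 3
1 = −7 + 2·4
1 = 2·23664 − 6761·7
So 7·(-6761) ≡ 1 (mod 23664), hence d ≡ -6761 ≡ 16903 (mod 23664).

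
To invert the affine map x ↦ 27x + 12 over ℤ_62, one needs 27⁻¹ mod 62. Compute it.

23

gcd(62, 27) by repeated division:
62 = 2·27 + 8
27 = 3·8 + 3
8 = 2·3 + 2
3 = 1·2 + 1
2 = 2·1 + 0
gcd = 1, so the inverse exists. Back-substitute:
1 = 3 − 2
1 = −8 + 3·3
1 = 3·27 − 10·8
1 = −10·62 + 23·27
So 27·23 ≡ 1 (mod 62).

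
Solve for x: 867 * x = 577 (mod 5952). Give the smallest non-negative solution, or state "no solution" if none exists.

gcd(867, 5952):
5952 = 6×867 + 750
867 = 1×750 + 117
750 = 6×117 + 48
117 = 2×48 + 21
48 = 2×21 + 6
21 = 3×6 + 3
6 = 2×3 + 0
gcd = 3, but 3 ∤ 577, so the congruence has no solution.

no solution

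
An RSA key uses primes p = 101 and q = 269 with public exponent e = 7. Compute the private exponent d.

φ(n) = (p−1)(q−1) = 100·268 = 26800.
Need d with 7·d ≡ 1 (mod 26800). Apply the extended Euclidean algorithm:
26800 = 3828×7 + 4
7 = 1×4 + 3
4 = 1×3 + 1
3 = 3×1 + 0
Back-substitute:
1 = 4 − 3
1 = −7 + 2·4
1 = 2·26800 − 7657·7
So 7·(-7657) ≡ 1 (mod 26800), hence d ≡ -7657 ≡ 19143 (mod 26800).

19143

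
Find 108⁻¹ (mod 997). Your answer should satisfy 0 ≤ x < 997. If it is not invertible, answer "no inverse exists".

877

Apply the Euclidean algorithm to 997 and 108:
997 = 9*108 + 25
108 = 4*25 + 8
25 = 3*8 + 1
8 = 8*1 + 0
Since gcd(108, 997) = 1, back-substitute to write 1 as a combination:
1 = 25 − 3·8
1 = −3·108 + 13·25
1 = 13·997 − 120·108
Hence 108⁻¹ ≡ -120 ≡ 877 (mod 997).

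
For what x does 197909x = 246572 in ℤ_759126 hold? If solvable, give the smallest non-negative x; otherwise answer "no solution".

518926

First find gcd(197909, 759126):
759126 = 3·197909 + 165399
197909 = 1·165399 + 32510
165399 = 5·32510 + 2849
32510 = 11·2849 + 1171
2849 = 2·1171 + 507
1171 = 2·507 + 157
507 = 3·157 + 36
157 = 4·36 + 13
36 = 2·13 + 10
13 = 1·10 + 3
10 = 3·3 + 1
3 = 3·1 + 0
gcd = 1, so a unique solution mod 759126 exists.
Back-substitute for the Bézout coefficients:
1 = 10 − 3·3
1 = −3·13 + 4·10
1 = 4·36 − 11·13
1 = −11·157 + 48·36
1 = 48·507 − 155·157
1 = −155·1171 + 358·507
1 = 358·2849 − 871·1171
1 = −871·32510 + 9939·2849
1 = 9939·165399 − 50566·32510
1 = −50566·197909 + 60505·165399
1 = 60505·759126 − 232081·197909
So 197909·(-232081) ≡ 1 (mod 759126), giving 197909⁻¹ ≡ 527045.
x ≡ 197909⁻¹·246572 ≡ 527045·246572 ≡ 518926 (mod 759126).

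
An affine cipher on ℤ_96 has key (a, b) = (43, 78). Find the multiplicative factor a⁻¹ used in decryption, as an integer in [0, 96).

67

gcd(96, 43) by repeated division:
96 = 2·43 + 10
43 = 4·10 + 3
10 = 3·3 + 1
3 = 3·1 + 0
gcd = 1, so the inverse exists. Back-substitute:
1 = 10 − 3·3
1 = −3·43 + 13·10
1 = 13·96 − 29·43
Hence 43⁻¹ ≡ -29 ≡ 67 (mod 96).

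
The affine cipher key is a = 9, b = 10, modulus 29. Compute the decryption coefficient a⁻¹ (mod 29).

Extended Euclidean algorithm:
29 = 3*9 + 2
9 = 4*2 + 1
2 = 2*1 + 0
Since gcd(9, 29) = 1, back-substitute to write 1 as a combination:
1 = 9 − 4·2
1 = −4·29 + 13·9
So 9·13 ≡ 1 (mod 29).

13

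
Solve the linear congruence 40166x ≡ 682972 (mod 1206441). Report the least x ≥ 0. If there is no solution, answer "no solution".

94151

First find gcd(40166, 1206441):
1206441 = 30×40166 + 1461
40166 = 27×1461 + 719
1461 = 2×719 + 23
719 = 31×23 + 6
23 = 3×6 + 5
6 = 1×5 + 1
5 = 5×1 + 0
gcd = 1, so a unique solution mod 1206441 exists.
Back-substitute for the Bézout coefficients:
1 = 6 − 5
1 = −23 + 4·6
1 = 4·719 − 125·23
1 = −125·1461 + 254·719
1 = 254·40166 − 6983·1461
1 = −6983·1206441 + 209744·40166
So 40166·(209744) ≡ 1 (mod 1206441), giving 40166⁻¹ ≡ 209744.
x ≡ 40166⁻¹·682972 ≡ 209744·682972 ≡ 94151 (mod 1206441).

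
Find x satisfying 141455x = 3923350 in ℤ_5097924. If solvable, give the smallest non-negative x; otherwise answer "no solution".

First find gcd(141455, 5097924):
5097924 = 36*141455 + 5544
141455 = 25*5544 + 2855
5544 = 1*2855 + 2689
2855 = 1*2689 + 166
2689 = 16*166 + 33
166 = 5*33 + 1
33 = 33*1 + 0
gcd = 1, so a unique solution mod 5097924 exists.
Back-substitute for the Bézout coefficients:
1 = 166 − 5·33
1 = −5·2689 + 81·166
1 = 81·2855 − 86·2689
1 = −86·5544 + 167·2855
1 = 167·141455 − 4261·5544
1 = −4261·5097924 + 153563·141455
So 141455·(153563) ≡ 1 (mod 5097924), giving 141455⁻¹ ≡ 153563.
x ≡ 141455⁻¹·3923350 ≡ 153563·3923350 ≡ 3639806 (mod 5097924).

3639806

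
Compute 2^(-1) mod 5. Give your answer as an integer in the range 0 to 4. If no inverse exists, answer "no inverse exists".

3

gcd(5, 2) by repeated division:
5 = 2·2 + 1
2 = 2·1 + 0
The gcd is 1. Working backward:
1 = 5 − 2·2
Hence 2⁻¹ ≡ -2 ≡ 3 (mod 5).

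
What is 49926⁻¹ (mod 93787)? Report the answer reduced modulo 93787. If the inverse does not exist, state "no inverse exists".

18077

Run Euclid on (93787, 49926):
93787 = 1*49926 + 43861
49926 = 1*43861 + 6065
43861 = 7*6065 + 1406
6065 = 4*1406 + 441
1406 = 3*441 + 83
441 = 5*83 + 26
83 = 3*26 + 5
26 = 5*5 + 1
5 = 5*1 + 0
The gcd is 1. Working backward:
1 = 26 − 5·5
1 = −5·83 + 16·26
1 = 16·441 − 85·83
1 = −85·1406 + 271·441
1 = 271·6065 − 1169·1406
1 = −1169·43861 + 8454·6065
1 = 8454·49926 − 9623·43861
1 = −9623·93787 + 18077·49926
So 49926·18077 ≡ 1 (mod 93787).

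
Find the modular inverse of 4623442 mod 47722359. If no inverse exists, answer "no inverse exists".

19146046

Apply the Euclidean algorithm to 47722359 and 4623442:
47722359 = 10*4623442 + 1487939
4623442 = 3*1487939 + 159625
1487939 = 9*159625 + 51314
159625 = 3*51314 + 5683
51314 = 9*5683 + 167
5683 = 34*167 + 5
167 = 33*5 + 2
5 = 2*2 + 1
2 = 2*1 + 0
gcd = 1, so the inverse exists. Back-substitute:
1 = 5 − 2·2
1 = −2·167 + 67·5
1 = 67·5683 − 2280·167
1 = −2280·51314 + 20587·5683
1 = 20587·159625 − 64041·51314
1 = −64041·1487939 + 596956·159625
1 = 596956·4623442 − 1854909·1487939
1 = −1854909·47722359 + 19146046·4623442
So 4623442·19146046 ≡ 1 (mod 47722359).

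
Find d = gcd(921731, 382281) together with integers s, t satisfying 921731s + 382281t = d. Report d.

Repeated division:
921731 = 2·382281 + 157169
382281 = 2·157169 + 67943
157169 = 2·67943 + 21283
67943 = 3·21283 + 4094
21283 = 5·4094 + 813
4094 = 5·813 + 29
813 = 28·29 + 1
29 = 29·1 + 0
gcd(921731, 382281) = 1.
Express as a combination:
1 = 813 − 28·29
1 = −28·4094 + 141·813
1 = 141·21283 − 733·4094
1 = −733·67943 + 2340·21283
1 = 2340·157169 − 5413·67943
1 = −5413·382281 + 13166·157169
1 = 13166·921731 − 31745·382281
So 1 = (13166)·921731 + (-31745)·382281.

1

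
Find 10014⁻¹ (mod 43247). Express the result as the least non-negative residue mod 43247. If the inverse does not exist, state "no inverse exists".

10395

Run Euclid on (43247, 10014):
43247 = 4·10014 + 3191
10014 = 3·3191 + 441
3191 = 7·441 + 104
441 = 4·104 + 25
104 = 4·25 + 4
25 = 6·4 + 1
4 = 4·1 + 0
Since gcd(10014, 43247) = 1, back-substitute to write 1 as a combination:
1 = 25 − 6·4
1 = −6·104 + 25·25
1 = 25·441 − 106·104
1 = −106·3191 + 767·441
1 = 767·10014 − 2407·3191
1 = −2407·43247 + 10395·10014
So 10014·10395 ≡ 1 (mod 43247).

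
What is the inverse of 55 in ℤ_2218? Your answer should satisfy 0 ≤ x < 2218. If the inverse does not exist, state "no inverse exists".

121

Apply the Euclidean algorithm to 2218 and 55:
2218 = 40·55 + 18
55 = 3·18 + 1
18 = 18·1 + 0
Since gcd(55, 2218) = 1, back-substitute to write 1 as a combination:
1 = 55 − 3·18
1 = −3·2218 + 121·55
So 55·121 ≡ 1 (mod 2218).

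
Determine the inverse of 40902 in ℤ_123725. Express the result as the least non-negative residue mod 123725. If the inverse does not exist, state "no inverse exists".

Apply the Euclidean algorithm to 123725 and 40902:
123725 = 3*40902 + 1019
40902 = 40*1019 + 142
1019 = 7*142 + 25
142 = 5*25 + 17
25 = 1*17 + 8
17 = 2*8 + 1
8 = 8*1 + 0
The gcd is 1. Working backward:
1 = 17 − 2·8
1 = −2·25 + 3·17
1 = 3·142 − 17·25
1 = −17·1019 + 122·142
1 = 122·40902 − 4897·1019
1 = −4897·123725 + 14813·40902
So 40902·14813 ≡ 1 (mod 123725).

14813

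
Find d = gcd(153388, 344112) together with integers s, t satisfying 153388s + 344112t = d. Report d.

Euclidean algorithm:
344112 = 2·153388 + 37336
153388 = 4·37336 + 4044
37336 = 9·4044 + 940
4044 = 4·940 + 284
940 = 3·284 + 88
284 = 3·88 + 20
88 = 4·20 + 8
20 = 2·8 + 4
8 = 2·4 + 0
gcd(153388, 344112) = 4.
Express as a combination:
4 = 20 − 2·8
4 = −2·88 + 9·20
4 = 9·284 − 29·88
4 = −29·940 + 96·284
4 = 96·4044 − 413·940
4 = −413·37336 + 3813·4044
4 = 3813·153388 − 15665·37336
4 = −15665·344112 + 35143·153388
So 4 = (-15665)·344112 + (35143)·153388.

4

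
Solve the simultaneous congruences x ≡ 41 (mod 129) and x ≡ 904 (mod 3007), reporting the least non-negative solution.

3911

Write x = 41 + 129·k. Then 129·k ≡ 904 − 41 ≡ 863 (mod 3007).
Need 129⁻¹ mod 3007. Extended Euclid on (3007, 129):
3007 = 23×129 + 40
129 = 3×40 + 9
40 = 4×9 + 4
9 = 2×4 + 1
4 = 4×1 + 0
Back-substitute:
1 = 9 − 2·4
1 = −2·40 + 9·9
1 = 9·129 − 29·40
1 = −29·3007 + 676·129
129⁻¹ ≡ 676 (mod 3007), so k ≡ 676·863 ≡ 30 (mod 3007).
x = 41 + 129·30 = 3911.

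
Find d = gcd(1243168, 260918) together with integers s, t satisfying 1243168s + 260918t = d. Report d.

2

Apply Euclid's algorithm to 1243168 and 260918:
1243168 = 4×260918 + 199496
260918 = 1×199496 + 61422
199496 = 3×61422 + 15230
61422 = 4×15230 + 502
15230 = 30×502 + 170
502 = 2×170 + 162
170 = 1×162 + 8
162 = 20×8 + 2
8 = 4×2 + 0
gcd(1243168, 260918) = 2.
Working backward:
2 = 162 − 20·8
2 = −20·170 + 21·162
2 = 21·502 − 62·170
2 = −62·15230 + 1881·502
2 = 1881·61422 − 7586·15230
2 = −7586·199496 + 24639·61422
2 = 24639·260918 − 32225·199496
2 = −32225·1243168 + 153539·260918
So 2 = (-32225)·1243168 + (153539)·260918.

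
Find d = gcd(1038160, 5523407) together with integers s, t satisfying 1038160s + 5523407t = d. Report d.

Apply Euclid's algorithm to 5523407 and 1038160:
5523407 = 5*1038160 + 332607
1038160 = 3*332607 + 40339
332607 = 8*40339 + 9895
40339 = 4*9895 + 759
9895 = 13*759 + 28
759 = 27*28 + 3
28 = 9*3 + 1
3 = 3*1 + 0
gcd(1038160, 5523407) = 1.
Working backward:
1 = 28 − 9·3
1 = −9·759 + 244·28
1 = 244·9895 − 3181·759
1 = −3181·40339 + 12968·9895
1 = 12968·332607 − 106925·40339
1 = −106925·1038160 + 333743·332607
1 = 333743·5523407 − 1775640·1038160
So 1 = (333743)·5523407 + (-1775640)·1038160.

1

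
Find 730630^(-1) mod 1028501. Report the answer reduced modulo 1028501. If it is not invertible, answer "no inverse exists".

Run Euclid on (1028501, 730630):
1028501 = 1×730630 + 297871
730630 = 2×297871 + 134888
297871 = 2×134888 + 28095
134888 = 4×28095 + 22508
28095 = 1×22508 + 5587
22508 = 4×5587 + 160
5587 = 34×160 + 147
160 = 1×147 + 13
147 = 11×13 + 4
13 = 3×4 + 1
4 = 4×1 + 0
The gcd is 1. Working backward:
1 = 13 − 3·4
1 = −3·147 + 34·13
1 = 34·160 − 37·147
1 = −37·5587 + 1292·160
1 = 1292·22508 − 5205·5587
1 = −5205·28095 + 6497·22508
1 = 6497·134888 − 31193·28095
1 = −31193·297871 + 68883·134888
1 = 68883·730630 − 168959·297871
1 = −168959·1028501 + 237842·730630
So 730630·237842 ≡ 1 (mod 1028501).

237842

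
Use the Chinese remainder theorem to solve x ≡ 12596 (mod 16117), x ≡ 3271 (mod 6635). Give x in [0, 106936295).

Write x = 12596 + 16117·k. Then 16117·k ≡ 3271 − 12596 ≡ 3945 (mod 6635).
Need 16117⁻¹ mod 6635. Extended Euclid on (6635, 2847):
6635 = 2*2847 + 941
2847 = 3*941 + 24
941 = 39*24 + 5
24 = 4*5 + 4
5 = 1*4 + 1
4 = 4*1 + 0
Back-substitute:
1 = 5 − 4
1 = −24 + 5·5
1 = 5·941 − 196·24
1 = −196·2847 + 593·941
1 = 593·6635 − 1382·2847
16117⁻¹ ≡ 5253 (mod 6635), so k ≡ 5253·3945 ≡ 1980 (mod 6635).
x = 12596 + 16117·1980 = 31924256.

31924256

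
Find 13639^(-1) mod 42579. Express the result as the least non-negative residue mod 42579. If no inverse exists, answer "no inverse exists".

Run Euclid on (42579, 13639):
42579 = 3×13639 + 1662
13639 = 8×1662 + 343
1662 = 4×343 + 290
343 = 1×290 + 53
290 = 5×53 + 25
53 = 2×25 + 3
25 = 8×3 + 1
3 = 3×1 + 0
The gcd is 1. Working backward:
1 = 25 − 8·3
1 = −8·53 + 17·25
1 = 17·290 − 93·53
1 = −93·343 + 110·290
1 = 110·1662 − 533·343
1 = −533·13639 + 4374·1662
1 = 4374·42579 − 13655·13639
Thus 13639·(-13655) ≡ 1 (mod 42579); reducing, -13655 mod 42579 = 28924.

28924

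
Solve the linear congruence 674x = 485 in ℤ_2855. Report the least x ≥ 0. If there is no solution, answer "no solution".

1945

First find gcd(674, 2855):
2855 = 4*674 + 159
674 = 4*159 + 38
159 = 4*38 + 7
38 = 5*7 + 3
7 = 2*3 + 1
3 = 3*1 + 0
gcd = 1, so a unique solution mod 2855 exists.
Back-substitute for the Bézout coefficients:
1 = 7 − 2·3
1 = −2·38 + 11·7
1 = 11·159 − 46·38
1 = −46·674 + 195·159
1 = 195·2855 − 826·674
So 674·(-826) ≡ 1 (mod 2855), giving 674⁻¹ ≡ 2029.
x ≡ 674⁻¹·485 ≡ 2029·485 ≡ 1945 (mod 2855).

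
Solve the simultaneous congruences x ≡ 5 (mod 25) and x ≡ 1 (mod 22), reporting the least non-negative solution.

Write x = 5 + 25·k. Then 25·k ≡ 1 − 5 ≡ 18 (mod 22).
Need 25⁻¹ mod 22. Extended Euclid on (22, 3):
22 = 7*3 + 1
3 = 3*1 + 0
Back-substitute:
1 = 22 − 7·3
25⁻¹ ≡ 15 (mod 22), so k ≡ 15·18 ≡ 6 (mod 22).
x = 5 + 25·6 = 155.

155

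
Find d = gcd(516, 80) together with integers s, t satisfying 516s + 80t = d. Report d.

Euclidean algorithm:
516 = 6×80 + 36
80 = 2×36 + 8
36 = 4×8 + 4
8 = 2×4 + 0
gcd(516, 80) = 4.
Back-substituting:
4 = 36 − 4·8
4 = −4·80 + 9·36
4 = 9·516 − 58·80
So 4 = (9)·516 + (-58)·80.

4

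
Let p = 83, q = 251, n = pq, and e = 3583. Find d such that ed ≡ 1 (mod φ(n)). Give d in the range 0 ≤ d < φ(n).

φ(n) = (p−1)(q−1) = 82·250 = 20500.
Need d with 3583·d ≡ 1 (mod 20500). Apply the extended Euclidean algorithm:
20500 = 5*3583 + 2585
3583 = 1*2585 + 998
2585 = 2*998 + 589
998 = 1*589 + 409
589 = 1*409 + 180
409 = 2*180 + 49
180 = 3*49 + 33
49 = 1*33 + 16
33 = 2*16 + 1
16 = 16*1 + 0
Back-substitute:
1 = 33 − 2·16
1 = −2·49 + 3·33
1 = 3·180 − 11·49
1 = −11·409 + 25·180
1 = 25·589 − 36·409
1 = −36·998 + 61·589
1 = 61·2585 − 158·998
1 = −158·3583 + 219·2585
1 = 219·20500 − 1253·3583
So 3583·(-1253) ≡ 1 (mod 20500), hence d ≡ -1253 ≡ 19247 (mod 20500).

19247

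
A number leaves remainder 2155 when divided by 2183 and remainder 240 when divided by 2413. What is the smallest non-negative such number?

Write x = 2155 + 2183·k. Then 2183·k ≡ 240 − 2155 ≡ 498 (mod 2413).
Need 2183⁻¹ mod 2413. Extended Euclid on (2413, 2183):
2413 = 1*2183 + 230
2183 = 9*230 + 113
230 = 2*113 + 4
113 = 28*4 + 1
4 = 4*1 + 0
Back-substitute:
1 = 113 − 28·4
1 = −28·230 + 57·113
1 = 57·2183 − 541·230
1 = −541·2413 + 598·2183
2183⁻¹ ≡ 598 (mod 2413), so k ≡ 598·498 ≡ 1005 (mod 2413).
x = 2155 + 2183·1005 = 2196070.

2196070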